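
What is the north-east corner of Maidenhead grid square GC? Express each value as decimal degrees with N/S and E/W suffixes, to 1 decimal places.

60.0° S, 40.0° W

Field G=6, C=2: +6·20° lon, +2·10° lat → SW at lon -60°, lat -70°.
Cell spans 20° lon × 10° lat. NE corner is SW corner plus one full cell.
latitude 60.0° S, longitude 40.0° W.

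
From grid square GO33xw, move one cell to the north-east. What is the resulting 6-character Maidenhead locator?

GO43ax

Longitude subsquare x = 23; +1 → 24, wraps to 0 = a, carry into square.
Longitude square 3; +1 → 4.
Latitude subsquare w = 22; +1 → 23 = x.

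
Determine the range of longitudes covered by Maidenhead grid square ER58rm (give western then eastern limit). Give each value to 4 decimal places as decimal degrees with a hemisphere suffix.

88.5833° W, 88.5000° W

Field E=4, R=17: +4·20° lon, +17·10° lat → SW at lon -100°, lat 80°.
Square 5, 8: +5·2° lon, +8·1° lat → SW at lon -90°, lat 88°.
Subsquare r=17, m=12: +17·0.0833333° lon, +12·0.0416667° lat → SW at lon -88.5833°, lat 88.5°.
Cell spans 0.0833333° lon × 0.0416667° lat.
west 88.5833° W, east 88.5000° W.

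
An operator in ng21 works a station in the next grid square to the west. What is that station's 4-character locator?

Longitude square 2; −1 → 1.
The latitude characters are unchanged.

NG11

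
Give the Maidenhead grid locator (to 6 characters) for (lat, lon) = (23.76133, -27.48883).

HL63gs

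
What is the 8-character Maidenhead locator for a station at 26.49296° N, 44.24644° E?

Offset from 180°W / 90°S: lon 224.24644°, lat 116.49296°.
Field: lon ⌊224.24644/20⌋ = 11 → L; lat ⌊116.49296/10⌋ = 11 → L.
Square: lon ⌊4.24644/2⌋ = 2; lat ⌊6.49296/1⌋ = 6.
Subsquare: lon ⌊0.24644/0.0833333⌋ = 2 → c; lat ⌊0.49296/0.0416667⌋ = 11 → l.
Extended square: lon ⌊0.07977/0.00833333⌋ = 9; lat ⌊0.03463/0.00416667⌋ = 8.

LL26cl98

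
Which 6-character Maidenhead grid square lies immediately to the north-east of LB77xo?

Longitude subsquare x = 23; +1 → 24, wraps to 0 = a, carry into square.
Longitude square 7; +1 → 8.
Latitude subsquare o = 14; +1 → 15 = p.

LB87ap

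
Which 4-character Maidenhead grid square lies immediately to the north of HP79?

HQ70

Latitude square 9; +1 → 10, wraps to 0, carry into field.
Latitude field P = 15; +1 → 16 = Q.
The longitude characters are unchanged.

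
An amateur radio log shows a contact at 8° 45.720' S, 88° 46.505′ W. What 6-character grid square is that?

Offset from 180°W / 90°S: lon 91.2249°, lat 81.2380°.
Field (20°×10°, letters A–R): 91.2249/20 → 4 → E, 81.2380/10 → 8 → I; chars EI.
Square (2°×1°, digits 0–9): 11.2249/2 → 5, 1.2380/1 → 1; chars 51.
Subsquare (5′×2.5′, letters a–x): 1.2249/0.0833333 → 14 → o, 0.2380/0.0416667 → 5 → f; chars of.

EI51of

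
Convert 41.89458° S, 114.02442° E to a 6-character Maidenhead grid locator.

Add 180° to longitude and 90° to latitude: 294.0244, 48.1054.
Field: lon ⌊294.0244/20⌋ = 14 → O; lat ⌊48.1054/10⌋ = 4 → E.
Square: lon ⌊14.0244/2⌋ = 7; lat ⌊8.1054/1⌋ = 8.
Subsquare: lon ⌊0.0244/0.0833333⌋ = 0 → a; lat ⌊0.1054/0.0416667⌋ = 2 → c.

OE78ac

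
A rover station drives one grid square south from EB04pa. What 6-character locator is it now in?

EB03px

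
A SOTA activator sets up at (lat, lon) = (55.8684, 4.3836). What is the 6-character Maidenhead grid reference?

JO25eu

Add 180° to longitude and 90° to latitude: 184.3836, 145.8684.
Field (20°×10°, letters A–R): 184.3836/20 → 9 → J, 145.8684/10 → 14 → O; chars JO.
Square (2°×1°, digits 0–9): 4.3836/2 → 2, 5.8684/1 → 5; chars 25.
Subsquare (5′×2.5′, letters a–x): 0.3836/0.0833333 → 4 → e, 0.8684/0.0416667 → 20 → u; chars eu.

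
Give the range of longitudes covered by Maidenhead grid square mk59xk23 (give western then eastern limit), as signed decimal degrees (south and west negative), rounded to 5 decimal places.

71.93333, 71.94167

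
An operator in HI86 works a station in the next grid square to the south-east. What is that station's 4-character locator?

Longitude square 8; +1 → 9.
Latitude square 6; −1 → 5.

HI95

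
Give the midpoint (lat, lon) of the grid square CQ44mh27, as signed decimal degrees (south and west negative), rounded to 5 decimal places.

74.32292, -130.97917

Field C=2, Q=16: +2·20° lon, +16·10° lat → SW at lon -140°, lat 70°.
Square 4, 4: +4·2° lon, +4·1° lat → SW at lon -132°, lat 74°.
Subsquare m=12, h=7: +12·0.0833333° lon, +7·0.0416667° lat → SW at lon -131°, lat 74.2917°.
Extended square 2, 7: +2·0.00833333° lon, +7·0.00416667° lat → SW at lon -130.983°, lat 74.3208°.
Cell spans 0.00833333° lon × 0.00416667° lat. Centre is SW corner plus half of each.
latitude 74.32292, longitude -130.97917.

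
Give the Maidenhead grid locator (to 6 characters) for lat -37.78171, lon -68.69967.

FF52pf

Offset from 180°W / 90°S: lon 111.3003°, lat 52.2183°.
Field: lon ⌊111.3003/20⌋ = 5 → F; lat ⌊52.2183/10⌋ = 5 → F.
Square: lon ⌊11.3003/2⌋ = 5; lat ⌊2.2183/1⌋ = 2.
Subsquare: lon ⌊1.3003/0.0833333⌋ = 15 → p; lat ⌊0.2183/0.0416667⌋ = 5 → f.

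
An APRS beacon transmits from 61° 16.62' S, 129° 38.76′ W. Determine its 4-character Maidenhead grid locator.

Shift to the Maidenhead origin (180°W, 90°S): lon 50.35, lat 28.72.
Field (20°×10°, letters A–R): lon ⌊50.35/20⌋ = 2 → C; lat ⌊28.72/10⌋ = 2 → C.
Square (2°×1°, digits 0–9): lon ⌊10.35/2⌋ = 5; lat ⌊8.72/1⌋ = 8.

CC58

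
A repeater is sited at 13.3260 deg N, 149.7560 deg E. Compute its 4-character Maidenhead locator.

QK43

Add 180° to longitude and 90° to latitude: 329.76, 103.33.
Field (20°×10°, letters A–R): lon ⌊329.76/20⌋ = 16 → Q; lat ⌊103.33/10⌋ = 10 → K.
Square (2°×1°, digits 0–9): lon ⌊9.76/2⌋ = 4; lat ⌊3.33/1⌋ = 3.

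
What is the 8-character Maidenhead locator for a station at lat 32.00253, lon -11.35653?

Shift to the Maidenhead origin (180°W, 90°S): lon 168.64347, lat 122.00253.
Field: 168.64347/20 → 8 → I, 122.00253/10 → 12 → M; chars IM.
Square: 8.64347/2 → 4, 2.00253/1 → 2; chars 42.
Subsquare: 0.64347/0.0833333 → 7 → h, 0.00253/0.0416667 → 0 → a; chars ha.
Extended square: 0.06014/0.00833333 → 7, 0.00253/0.00416667 → 0; chars 70.

IM42ha70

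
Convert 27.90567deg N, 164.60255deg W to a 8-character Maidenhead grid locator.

AL77qv77

Shift to the Maidenhead origin (180°W, 90°S): lon 15.39745, lat 117.90567.
Field (20°×10°, letters A–R): 15.39745/20 → 0 → A, 117.90567/10 → 11 → L; chars AL.
Square (2°×1°, digits 0–9): 15.39745/2 → 7, 7.90567/1 → 7; chars 77.
Subsquare (5′×2.5′, letters a–x): 1.39745/0.0833333 → 16 → q, 0.90567/0.0416667 → 21 → v; chars qv.
Extended square (30″×15″, digits 0–9): 0.06412/0.00833333 → 7, 0.03067/0.00416667 → 7; chars 77.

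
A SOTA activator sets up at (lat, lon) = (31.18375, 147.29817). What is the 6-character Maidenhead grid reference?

QM31pe

Offset from 180°W / 90°S: lon 327.2982°, lat 121.1838°.
Field: 327.2982/20 → 16 → Q, 121.1838/10 → 12 → M; chars QM.
Square: 7.2982/2 → 3, 1.1838/1 → 1; chars 31.
Subsquare: 1.2982/0.0833333 → 15 → p, 0.1838/0.0416667 → 4 → e; chars pe.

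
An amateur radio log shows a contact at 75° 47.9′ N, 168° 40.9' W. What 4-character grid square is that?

AQ55

Shift to the Maidenhead origin (180°W, 90°S): lon 11.32, lat 165.80.
Field: 11.32/20 → 0 → A, 165.80/10 → 16 → Q; chars AQ.
Square: 11.32/2 → 5, 5.80/1 → 5; chars 55.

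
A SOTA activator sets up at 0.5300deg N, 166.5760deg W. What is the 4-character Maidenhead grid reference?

AJ60

Add 180° to longitude and 90° to latitude: 13.42, 90.53.
Field (20°×10°, letters A–R): 13.42/20 → 0 → A, 90.53/10 → 9 → J; chars AJ.
Square (2°×1°, digits 0–9): 13.42/2 → 6, 0.53/1 → 0; chars 60.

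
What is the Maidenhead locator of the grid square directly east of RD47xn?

Longitude subsquare x = 23; +1 → 24, wraps to 0 = a, carry into square.
Longitude square 4; +1 → 5.
The latitude characters are unchanged.

RD57an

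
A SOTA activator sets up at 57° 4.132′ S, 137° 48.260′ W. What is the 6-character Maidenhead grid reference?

CD12cw

Add 180° to longitude and 90° to latitude: 42.1957, 32.9311.
Field: 42.1957/20 → 2 → C, 32.9311/10 → 3 → D; chars CD.
Square: 2.1957/2 → 1, 2.9311/1 → 2; chars 12.
Subsquare: 0.1957/0.0833333 → 2 → c, 0.9311/0.0416667 → 22 → w; chars cw.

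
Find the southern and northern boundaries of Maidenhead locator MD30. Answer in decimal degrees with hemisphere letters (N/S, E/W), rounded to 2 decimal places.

60.00° S, 59.00° S

Field M=12, D=3: +12·20° lon, +3·10° lat → SW at lon 60°, lat -60°.
Square 3, 0: +3·2° lon, +0·1° lat → SW at lon 66°, lat -60°.
Cell spans 2° lon × 1° lat.
south 60.00° S, north 59.00° S.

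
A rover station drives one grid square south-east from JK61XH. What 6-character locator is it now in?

JK71ag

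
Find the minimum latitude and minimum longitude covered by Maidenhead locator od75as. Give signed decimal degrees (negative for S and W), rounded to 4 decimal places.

Field O=14, D=3: +14·20° lon, +3·10° lat → SW at lon 100°, lat -60°.
Square 7, 5: +7·2° lon, +5·1° lat → SW at lon 114°, lat -55°.
Subsquare a=0, s=18: +0·0.0833333° lon, +18·0.0416667° lat → SW at lon 114°, lat -54.25°.
latitude -54.2500, longitude 114.0000.

-54.2500, 114.0000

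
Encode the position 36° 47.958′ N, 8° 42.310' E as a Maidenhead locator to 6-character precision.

Add 180° to longitude and 90° to latitude: 188.7052, 126.7993.
Field: 188.7052/20 → 9 → J, 126.7993/10 → 12 → M; chars JM.
Square: 8.7052/2 → 4, 6.7993/1 → 6; chars 46.
Subsquare: 0.7052/0.0833333 → 8 → i, 0.7993/0.0416667 → 19 → t; chars it.

JM46it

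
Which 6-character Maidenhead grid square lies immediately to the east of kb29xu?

Longitude subsquare x = 23; +1 → 24, wraps to 0 = a, carry into square.
Longitude square 2; +1 → 3.
The latitude characters are unchanged.

KB39au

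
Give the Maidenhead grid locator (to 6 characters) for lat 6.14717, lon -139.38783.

CJ06hd

Add 180° to longitude and 90° to latitude: 40.6122, 96.1472.
Field (20°×10°, letters A–R): 40.6122/20 → 2 → C, 96.1472/10 → 9 → J; chars CJ.
Square (2°×1°, digits 0–9): 0.6122/2 → 0, 6.1472/1 → 6; chars 06.
Subsquare (5′×2.5′, letters a–x): 0.6122/0.0833333 → 7 → h, 0.1472/0.0416667 → 3 → d; chars hd.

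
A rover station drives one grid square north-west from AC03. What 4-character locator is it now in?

Longitude square 0; −1 → -1, wraps to 9, carry into field.
Longitude field A = 0; −1 → -1, wraps to 17 = R, wrapping around the antimeridian.
Latitude square 3; +1 → 4.

RC94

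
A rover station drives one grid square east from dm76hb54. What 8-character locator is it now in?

DM76hb64

Longitude extended square 5; +1 → 6.
The latitude characters are unchanged.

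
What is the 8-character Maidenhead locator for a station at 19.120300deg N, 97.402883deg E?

NK89qc88

Offset from 180°W / 90°S: lon 277.40288°, lat 109.12030°.
Field: 277.40288/20 → 13 → N, 109.12030/10 → 10 → K; chars NK.
Square: 17.40288/2 → 8, 9.12030/1 → 9; chars 89.
Subsquare: 1.40288/0.0833333 → 16 → q, 0.12030/0.0416667 → 2 → c; chars qc.
Extended square: 0.06955/0.00833333 → 8, 0.03697/0.00416667 → 8; chars 88.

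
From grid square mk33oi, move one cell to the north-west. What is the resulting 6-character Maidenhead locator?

MK33nj

Longitude subsquare o = 14; −1 → 13 = n.
Latitude subsquare i = 8; +1 → 9 = j.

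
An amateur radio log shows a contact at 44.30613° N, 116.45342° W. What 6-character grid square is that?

DN14sh

Offset from 180°W / 90°S: lon 63.5466°, lat 134.3061°.
Field: 63.5466/20 → 3 → D, 134.3061/10 → 13 → N; chars DN.
Square: 3.5466/2 → 1, 4.3061/1 → 4; chars 14.
Subsquare: 1.5466/0.0833333 → 18 → s, 0.3061/0.0416667 → 7 → h; chars sh.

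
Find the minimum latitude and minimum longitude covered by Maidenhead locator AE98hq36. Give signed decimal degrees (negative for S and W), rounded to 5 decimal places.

Field A=0, E=4: +0·20° lon, +4·10° lat → SW at lon -180°, lat -50°.
Square 9, 8: +9·2° lon, +8·1° lat → SW at lon -162°, lat -42°.
Subsquare h=7, q=16: +7·0.0833333° lon, +16·0.0416667° lat → SW at lon -161.417°, lat -41.3333°.
Extended square 3, 6: +3·0.00833333° lon, +6·0.00416667° lat → SW at lon -161.392°, lat -41.3083°.
latitude -41.30833, longitude -161.39167.

-41.30833, -161.39167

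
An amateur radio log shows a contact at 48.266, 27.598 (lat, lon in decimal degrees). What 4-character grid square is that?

Shift to the Maidenhead origin (180°W, 90°S): lon 207.60, lat 138.27.
Field (20°×10°, letters A–R): lon ⌊207.60/20⌋ = 10 → K; lat ⌊138.27/10⌋ = 13 → N.
Square (2°×1°, digits 0–9): lon ⌊7.60/2⌋ = 3; lat ⌊8.27/1⌋ = 8.

KN38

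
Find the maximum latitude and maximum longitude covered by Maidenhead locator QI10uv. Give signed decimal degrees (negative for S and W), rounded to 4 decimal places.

-9.0833, 143.7500

Field Q=16, I=8: +16·20° lon, +8·10° lat → SW at lon 140°, lat -10°.
Square 1, 0: +1·2° lon, +0·1° lat → SW at lon 142°, lat -10°.
Subsquare u=20, v=21: +20·0.0833333° lon, +21·0.0416667° lat → SW at lon 143.667°, lat -9.125°.
Cell spans 0.0833333° lon × 0.0416667° lat. NE corner is SW corner plus one full cell.
latitude -9.0833, longitude 143.7500.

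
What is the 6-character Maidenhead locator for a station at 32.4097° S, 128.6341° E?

PF47ho

Offset from 180°W / 90°S: lon 308.6341°, lat 57.5903°.
Field: lon ⌊308.6341/20⌋ = 15 → P; lat ⌊57.5903/10⌋ = 5 → F.
Square: lon ⌊8.6341/2⌋ = 4; lat ⌊7.5903/1⌋ = 7.
Subsquare: lon ⌊0.6341/0.0833333⌋ = 7 → h; lat ⌊0.5903/0.0416667⌋ = 14 → o.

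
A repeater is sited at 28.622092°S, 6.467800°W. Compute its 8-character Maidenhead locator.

Offset from 180°W / 90°S: lon 173.53220°, lat 61.37791°.
Field (20°×10°, letters A–R): lon ⌊173.53220/20⌋ = 8 → I; lat ⌊61.37791/10⌋ = 6 → G.
Square (2°×1°, digits 0–9): lon ⌊13.53220/2⌋ = 6; lat ⌊1.37791/1⌋ = 1.
Subsquare (5′×2.5′, letters a–x): lon ⌊1.53220/0.0833333⌋ = 18 → s; lat ⌊0.37791/0.0416667⌋ = 9 → j.
Extended square (30″×15″, digits 0–9): lon ⌊0.03220/0.00833333⌋ = 3; lat ⌊0.00291/0.00416667⌋ = 0.

IG61sj30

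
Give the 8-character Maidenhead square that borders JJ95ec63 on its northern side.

JJ95ec64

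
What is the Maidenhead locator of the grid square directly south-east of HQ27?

Longitude square 2; +1 → 3.
Latitude square 7; −1 → 6.

HQ36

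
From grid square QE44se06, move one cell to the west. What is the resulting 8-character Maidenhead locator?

QE44re96

Longitude extended square 0; −1 → -1, wraps to 9, carry into subsquare.
Longitude subsquare s = 18; −1 → 17 = r.
The latitude characters are unchanged.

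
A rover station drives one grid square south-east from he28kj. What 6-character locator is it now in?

Longitude subsquare k = 10; +1 → 11 = l.
Latitude subsquare j = 9; −1 → 8 = i.

HE28li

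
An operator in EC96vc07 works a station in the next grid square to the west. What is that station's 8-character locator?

EC96uc97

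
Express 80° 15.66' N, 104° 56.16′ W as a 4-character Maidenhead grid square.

DR70

Add 180° to longitude and 90° to latitude: 75.06, 170.26.
Field: 75.06/20 → 3 → D, 170.26/10 → 17 → R; chars DR.
Square: 15.06/2 → 7, 0.26/1 → 0; chars 70.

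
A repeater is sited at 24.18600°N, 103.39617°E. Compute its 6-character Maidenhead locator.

OL14qe

Shift to the Maidenhead origin (180°W, 90°S): lon 283.3962, lat 114.1860.
Field: 283.3962/20 → 14 → O, 114.1860/10 → 11 → L; chars OL.
Square: 3.3962/2 → 1, 4.1860/1 → 4; chars 14.
Subsquare: 1.3962/0.0833333 → 16 → q, 0.1860/0.0416667 → 4 → e; chars qe.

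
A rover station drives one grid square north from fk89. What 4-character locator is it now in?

Latitude square 9; +1 → 10, wraps to 0, carry into field.
Latitude field K = 10; +1 → 11 = L.
The longitude characters are unchanged.

FL80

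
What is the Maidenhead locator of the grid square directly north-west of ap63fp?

AP63eq

Longitude subsquare f = 5; −1 → 4 = e.
Latitude subsquare p = 15; +1 → 16 = q.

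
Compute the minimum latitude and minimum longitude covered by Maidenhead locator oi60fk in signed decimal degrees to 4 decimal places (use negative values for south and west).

Field O=14, I=8: +14·20° lon, +8·10° lat → SW at lon 100°, lat -10°.
Square 6, 0: +6·2° lon, +0·1° lat → SW at lon 112°, lat -10°.
Subsquare f=5, k=10: +5·0.0833333° lon, +10·0.0416667° lat → SW at lon 112.417°, lat -9.58333°.
latitude -9.5833, longitude 112.4167.

-9.5833, 112.4167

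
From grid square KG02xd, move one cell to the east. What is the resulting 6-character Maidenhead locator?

Longitude subsquare x = 23; +1 → 24, wraps to 0 = a, carry into square.
Longitude square 0; +1 → 1.
The latitude characters are unchanged.

KG12ad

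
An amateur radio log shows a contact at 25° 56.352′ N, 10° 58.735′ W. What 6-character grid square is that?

Offset from 180°W / 90°S: lon 169.0211°, lat 115.9392°.
Field (20°×10°, letters A–R): lon ⌊169.0211/20⌋ = 8 → I; lat ⌊115.9392/10⌋ = 11 → L.
Square (2°×1°, digits 0–9): lon ⌊9.0211/2⌋ = 4; lat ⌊5.9392/1⌋ = 5.
Subsquare (5′×2.5′, letters a–x): lon ⌊1.0211/0.0833333⌋ = 12 → m; lat ⌊0.9392/0.0416667⌋ = 22 → w.

IL45mw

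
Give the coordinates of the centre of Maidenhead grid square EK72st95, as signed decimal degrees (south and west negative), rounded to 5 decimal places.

12.81458, -84.42083

Field E=4, K=10: +4·20° lon, +10·10° lat → SW at lon -100°, lat 10°.
Square 7, 2: +7·2° lon, +2·1° lat → SW at lon -86°, lat 12°.
Subsquare s=18, t=19: +18·0.0833333° lon, +19·0.0416667° lat → SW at lon -84.5°, lat 12.7917°.
Extended square 9, 5: +9·0.00833333° lon, +5·0.00416667° lat → SW at lon -84.425°, lat 12.8125°.
Cell spans 0.00833333° lon × 0.00416667° lat. Centre is SW corner plus half of each.
latitude 12.81458, longitude -84.42083.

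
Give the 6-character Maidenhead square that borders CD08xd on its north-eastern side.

CD18ae

Longitude subsquare x = 23; +1 → 24, wraps to 0 = a, carry into square.
Longitude square 0; +1 → 1.
Latitude subsquare d = 3; +1 → 4 = e.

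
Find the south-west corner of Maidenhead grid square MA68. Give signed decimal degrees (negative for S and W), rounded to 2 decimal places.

Field M=12, A=0: +12·20° lon, +0·10° lat → SW at lon 60°, lat -90°.
Square 6, 8: +6·2° lon, +8·1° lat → SW at lon 72°, lat -82°.
latitude -82.00, longitude 72.00.

-82.00, 72.00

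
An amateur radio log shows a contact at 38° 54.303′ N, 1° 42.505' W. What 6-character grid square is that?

IM98dv

Shift to the Maidenhead origin (180°W, 90°S): lon 178.2916, lat 128.9051.
Field: lon ⌊178.2916/20⌋ = 8 → I; lat ⌊128.9051/10⌋ = 12 → M.
Square: lon ⌊18.2916/2⌋ = 9; lat ⌊8.9051/1⌋ = 8.
Subsquare: lon ⌊0.2916/0.0833333⌋ = 3 → d; lat ⌊0.9051/0.0416667⌋ = 21 → v.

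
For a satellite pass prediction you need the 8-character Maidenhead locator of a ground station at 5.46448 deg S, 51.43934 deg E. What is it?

Offset from 180°W / 90°S: lon 231.43934°, lat 84.53552°.
Field: lon ⌊231.43934/20⌋ = 11 → L; lat ⌊84.53552/10⌋ = 8 → I.
Square: lon ⌊11.43934/2⌋ = 5; lat ⌊4.53552/1⌋ = 4.
Subsquare: lon ⌊1.43934/0.0833333⌋ = 17 → r; lat ⌊0.53552/0.0416667⌋ = 12 → m.
Extended square: lon ⌊0.02267/0.00833333⌋ = 2; lat ⌊0.03552/0.00416667⌋ = 8.

LI54rm28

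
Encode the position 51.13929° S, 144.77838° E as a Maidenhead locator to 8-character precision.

QD28ju36

Offset from 180°W / 90°S: lon 324.77838°, lat 38.86071°.
Field (20°×10°, letters A–R): lon ⌊324.77838/20⌋ = 16 → Q; lat ⌊38.86071/10⌋ = 3 → D.
Square (2°×1°, digits 0–9): lon ⌊4.77838/2⌋ = 2; lat ⌊8.86071/1⌋ = 8.
Subsquare (5′×2.5′, letters a–x): lon ⌊0.77838/0.0833333⌋ = 9 → j; lat ⌊0.86071/0.0416667⌋ = 20 → u.
Extended square (30″×15″, digits 0–9): lon ⌊0.02838/0.00833333⌋ = 3; lat ⌊0.02738/0.00416667⌋ = 6.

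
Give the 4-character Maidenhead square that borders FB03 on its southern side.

Latitude square 3; −1 → 2.
The longitude characters are unchanged.

FB02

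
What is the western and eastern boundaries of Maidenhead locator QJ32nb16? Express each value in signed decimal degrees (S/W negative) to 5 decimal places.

147.09167, 147.10000

Field Q=16, J=9: +16·20° lon, +9·10° lat → SW at lon 140°, lat 0°.
Square 3, 2: +3·2° lon, +2·1° lat → SW at lon 146°, lat 2°.
Subsquare n=13, b=1: +13·0.0833333° lon, +1·0.0416667° lat → SW at lon 147.083°, lat 2.04167°.
Extended square 1, 6: +1·0.00833333° lon, +6·0.00416667° lat → SW at lon 147.092°, lat 2.06667°.
Cell spans 0.00833333° lon × 0.00416667° lat.
west 147.09167, east 147.10000.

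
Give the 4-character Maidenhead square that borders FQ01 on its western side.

EQ91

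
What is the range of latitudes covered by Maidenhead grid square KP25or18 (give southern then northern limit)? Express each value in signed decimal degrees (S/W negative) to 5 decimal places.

65.74167, 65.74583

Field K=10, P=15: +10·20° lon, +15·10° lat → SW at lon 20°, lat 60°.
Square 2, 5: +2·2° lon, +5·1° lat → SW at lon 24°, lat 65°.
Subsquare o=14, r=17: +14·0.0833333° lon, +17·0.0416667° lat → SW at lon 25.1667°, lat 65.7083°.
Extended square 1, 8: +1·0.00833333° lon, +8·0.00416667° lat → SW at lon 25.175°, lat 65.7417°.
Cell spans 0.00833333° lon × 0.00416667° lat.
south 65.74167, north 65.74583.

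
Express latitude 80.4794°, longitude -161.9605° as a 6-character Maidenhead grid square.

AR90al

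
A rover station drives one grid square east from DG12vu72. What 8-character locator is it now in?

Longitude extended square 7; +1 → 8.
The latitude characters are unchanged.

DG12vu82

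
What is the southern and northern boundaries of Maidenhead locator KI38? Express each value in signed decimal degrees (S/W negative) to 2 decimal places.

-2.00, -1.00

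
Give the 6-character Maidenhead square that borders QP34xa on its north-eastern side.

QP44ab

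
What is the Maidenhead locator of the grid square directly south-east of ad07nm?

AD07ol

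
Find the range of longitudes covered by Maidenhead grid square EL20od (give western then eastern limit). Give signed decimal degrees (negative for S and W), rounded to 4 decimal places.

Field E=4, L=11: +4·20° lon, +11·10° lat → SW at lon -100°, lat 20°.
Square 2, 0: +2·2° lon, +0·1° lat → SW at lon -96°, lat 20°.
Subsquare o=14, d=3: +14·0.0833333° lon, +3·0.0416667° lat → SW at lon -94.8333°, lat 20.125°.
Cell spans 0.0833333° lon × 0.0416667° lat.
west -94.8333, east -94.7500.

-94.8333, -94.7500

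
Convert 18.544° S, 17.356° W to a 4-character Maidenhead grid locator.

Shift to the Maidenhead origin (180°W, 90°S): lon 162.64, lat 71.46.
Field: 162.64/20 → 8 → I, 71.46/10 → 7 → H; chars IH.
Square: 2.64/2 → 1, 1.46/1 → 1; chars 11.

IH11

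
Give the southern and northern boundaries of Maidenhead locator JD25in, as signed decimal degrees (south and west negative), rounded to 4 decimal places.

-54.4583, -54.4167

Field J=9, D=3: +9·20° lon, +3·10° lat → SW at lon 0°, lat -60°.
Square 2, 5: +2·2° lon, +5·1° lat → SW at lon 4°, lat -55°.
Subsquare i=8, n=13: +8·0.0833333° lon, +13·0.0416667° lat → SW at lon 4.66667°, lat -54.4583°.
Cell spans 0.0833333° lon × 0.0416667° lat.
south -54.4583, north -54.4167.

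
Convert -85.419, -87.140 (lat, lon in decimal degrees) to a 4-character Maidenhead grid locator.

EA64

Shift to the Maidenhead origin (180°W, 90°S): lon 92.86, lat 4.58.
Field (20°×10°, letters A–R): lon ⌊92.86/20⌋ = 4 → E; lat ⌊4.58/10⌋ = 0 → A.
Square (2°×1°, digits 0–9): lon ⌊12.86/2⌋ = 6; lat ⌊4.58/1⌋ = 4.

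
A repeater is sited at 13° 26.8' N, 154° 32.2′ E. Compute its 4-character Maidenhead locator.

Add 180° to longitude and 90° to latitude: 334.54, 103.45.
Field: lon ⌊334.54/20⌋ = 16 → Q; lat ⌊103.45/10⌋ = 10 → K.
Square: lon ⌊14.54/2⌋ = 7; lat ⌊3.45/1⌋ = 3.

QK73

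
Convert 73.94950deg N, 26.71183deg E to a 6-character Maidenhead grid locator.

Offset from 180°W / 90°S: lon 206.7118°, lat 163.9495°.
Field (20°×10°, letters A–R): 206.7118/20 → 10 → K, 163.9495/10 → 16 → Q; chars KQ.
Square (2°×1°, digits 0–9): 6.7118/2 → 3, 3.9495/1 → 3; chars 33.
Subsquare (5′×2.5′, letters a–x): 0.7118/0.0833333 → 8 → i, 0.9495/0.0416667 → 22 → w; chars iw.

KQ33iw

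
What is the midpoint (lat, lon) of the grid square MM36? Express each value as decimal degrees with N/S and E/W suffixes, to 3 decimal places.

Field M=12, M=12: +12·20° lon, +12·10° lat → SW at lon 60°, lat 30°.
Square 3, 6: +3·2° lon, +6·1° lat → SW at lon 66°, lat 36°.
Cell spans 2° lon × 1° lat. Centre is SW corner plus half of each.
latitude 36.500° N, longitude 67.000° E.

36.500° N, 67.000° E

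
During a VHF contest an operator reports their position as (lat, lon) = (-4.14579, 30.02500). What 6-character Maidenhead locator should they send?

KI55au

Offset from 180°W / 90°S: lon 210.0250°, lat 85.8542°.
Field: 210.0250/20 → 10 → K, 85.8542/10 → 8 → I; chars KI.
Square: 10.0250/2 → 5, 5.8542/1 → 5; chars 55.
Subsquare: 0.0250/0.0833333 → 0 → a, 0.8542/0.0416667 → 20 → u; chars au.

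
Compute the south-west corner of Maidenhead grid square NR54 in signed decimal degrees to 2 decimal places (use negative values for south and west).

84.00, 90.00

Field N=13, R=17: +13·20° lon, +17·10° lat → SW at lon 80°, lat 80°.
Square 5, 4: +5·2° lon, +4·1° lat → SW at lon 90°, lat 84°.
latitude 84.00, longitude 90.00.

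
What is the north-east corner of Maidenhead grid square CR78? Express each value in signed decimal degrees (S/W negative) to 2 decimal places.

89.00, -124.00

Field C=2, R=17: +2·20° lon, +17·10° lat → SW at lon -140°, lat 80°.
Square 7, 8: +7·2° lon, +8·1° lat → SW at lon -126°, lat 88°.
Cell spans 2° lon × 1° lat. NE corner is SW corner plus one full cell.
latitude 89.00, longitude -124.00.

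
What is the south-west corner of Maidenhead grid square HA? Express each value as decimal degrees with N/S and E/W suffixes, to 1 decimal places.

90.0° S, 40.0° W

Field H=7, A=0: +7·20° lon, +0·10° lat → SW at lon -40°, lat -90°.
latitude 90.0° S, longitude 40.0° W.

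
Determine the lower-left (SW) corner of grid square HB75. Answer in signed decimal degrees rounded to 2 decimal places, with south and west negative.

Field H=7, B=1: +7·20° lon, +1·10° lat → SW at lon -40°, lat -80°.
Square 7, 5: +7·2° lon, +5·1° lat → SW at lon -26°, lat -75°.
latitude -75.00, longitude -26.00.

-75.00, -26.00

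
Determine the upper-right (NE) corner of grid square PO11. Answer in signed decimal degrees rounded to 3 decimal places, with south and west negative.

52.000, 124.000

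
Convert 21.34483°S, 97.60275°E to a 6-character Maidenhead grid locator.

Offset from 180°W / 90°S: lon 277.6028°, lat 68.6552°.
Field: 277.6028/20 → 13 → N, 68.6552/10 → 6 → G; chars NG.
Square: 17.6028/2 → 8, 8.6552/1 → 8; chars 88.
Subsquare: 1.6028/0.0833333 → 19 → t, 0.6552/0.0416667 → 15 → p; chars tp.

NG88tp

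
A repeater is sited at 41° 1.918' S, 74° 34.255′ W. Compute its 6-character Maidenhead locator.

Shift to the Maidenhead origin (180°W, 90°S): lon 105.4291, lat 48.9680.
Field (20°×10°, letters A–R): 105.4291/20 → 5 → F, 48.9680/10 → 4 → E; chars FE.
Square (2°×1°, digits 0–9): 5.4291/2 → 2, 8.9680/1 → 8; chars 28.
Subsquare (5′×2.5′, letters a–x): 1.4291/0.0833333 → 17 → r, 0.9680/0.0416667 → 23 → x; chars rx.

FE28rx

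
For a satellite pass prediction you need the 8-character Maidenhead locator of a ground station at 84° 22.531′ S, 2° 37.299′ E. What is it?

Offset from 180°W / 90°S: lon 182.62165°, lat 5.62448°.
Field: lon ⌊182.62165/20⌋ = 9 → J; lat ⌊5.62448/10⌋ = 0 → A.
Square: lon ⌊2.62165/2⌋ = 1; lat ⌊5.62448/1⌋ = 5.
Subsquare: lon ⌊0.62165/0.0833333⌋ = 7 → h; lat ⌊0.62448/0.0416667⌋ = 14 → o.
Extended square: lon ⌊0.03832/0.00833333⌋ = 4; lat ⌊0.04115/0.00416667⌋ = 9.

JA15ho49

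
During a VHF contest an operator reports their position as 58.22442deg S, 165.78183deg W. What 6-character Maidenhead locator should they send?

Offset from 180°W / 90°S: lon 14.2182°, lat 31.7756°.
Field: 14.2182/20 → 0 → A, 31.7756/10 → 3 → D; chars AD.
Square: 14.2182/2 → 7, 1.7756/1 → 1; chars 71.
Subsquare: 0.2182/0.0833333 → 2 → c, 0.7756/0.0416667 → 18 → s; chars cs.

AD71cs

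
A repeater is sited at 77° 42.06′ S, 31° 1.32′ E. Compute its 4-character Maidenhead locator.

Offset from 180°W / 90°S: lon 211.02°, lat 12.30°.
Field: 211.02/20 → 10 → K, 12.30/10 → 1 → B; chars KB.
Square: 11.02/2 → 5, 2.30/1 → 2; chars 52.

KB52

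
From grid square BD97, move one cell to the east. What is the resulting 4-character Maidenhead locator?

CD07

Longitude square 9; +1 → 10, wraps to 0, carry into field.
Longitude field B = 1; +1 → 2 = C.
The latitude characters are unchanged.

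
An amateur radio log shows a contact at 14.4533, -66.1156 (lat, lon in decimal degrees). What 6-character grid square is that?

FK64wk

Add 180° to longitude and 90° to latitude: 113.8844, 104.4533.
Field: lon ⌊113.8844/20⌋ = 5 → F; lat ⌊104.4533/10⌋ = 10 → K.
Square: lon ⌊13.8844/2⌋ = 6; lat ⌊4.4533/1⌋ = 4.
Subsquare: lon ⌊1.8844/0.0833333⌋ = 22 → w; lat ⌊0.4533/0.0416667⌋ = 10 → k.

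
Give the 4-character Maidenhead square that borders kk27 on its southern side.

KK26

Latitude square 7; −1 → 6.
The longitude characters are unchanged.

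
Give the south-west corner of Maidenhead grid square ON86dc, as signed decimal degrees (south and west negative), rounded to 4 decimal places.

Field O=14, N=13: +14·20° lon, +13·10° lat → SW at lon 100°, lat 40°.
Square 8, 6: +8·2° lon, +6·1° lat → SW at lon 116°, lat 46°.
Subsquare d=3, c=2: +3·0.0833333° lon, +2·0.0416667° lat → SW at lon 116.25°, lat 46.0833°.
latitude 46.0833, longitude 116.2500.

46.0833, 116.2500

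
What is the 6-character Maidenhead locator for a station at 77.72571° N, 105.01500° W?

DQ77lr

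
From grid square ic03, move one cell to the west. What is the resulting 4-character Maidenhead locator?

HC93

Longitude square 0; −1 → -1, wraps to 9, carry into field.
Longitude field I = 8; −1 → 7 = H.
The latitude characters are unchanged.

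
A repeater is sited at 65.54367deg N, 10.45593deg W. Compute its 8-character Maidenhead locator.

IP45sn50

Offset from 180°W / 90°S: lon 169.54407°, lat 155.54367°.
Field (20°×10°, letters A–R): 169.54407/20 → 8 → I, 155.54367/10 → 15 → P; chars IP.
Square (2°×1°, digits 0–9): 9.54407/2 → 4, 5.54367/1 → 5; chars 45.
Subsquare (5′×2.5′, letters a–x): 1.54407/0.0833333 → 18 → s, 0.54367/0.0416667 → 13 → n; chars sn.
Extended square (30″×15″, digits 0–9): 0.04407/0.00833333 → 5, 0.00200/0.00416667 → 0; chars 50.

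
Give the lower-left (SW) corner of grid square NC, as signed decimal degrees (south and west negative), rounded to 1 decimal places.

Field N=13, C=2: +13·20° lon, +2·10° lat → SW at lon 80°, lat -70°.
latitude -70.0, longitude 80.0.

-70.0, 80.0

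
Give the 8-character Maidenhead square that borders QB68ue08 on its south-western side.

QB68te97

Longitude extended square 0; −1 → -1, wraps to 9, carry into subsquare.
Longitude subsquare u = 20; −1 → 19 = t.
Latitude extended square 8; −1 → 7.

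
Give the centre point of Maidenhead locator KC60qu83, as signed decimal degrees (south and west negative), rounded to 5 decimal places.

-69.15208, 33.40417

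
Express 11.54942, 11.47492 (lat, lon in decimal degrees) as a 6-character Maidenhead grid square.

Add 180° to longitude and 90° to latitude: 191.4749, 101.5494.
Field: lon ⌊191.4749/20⌋ = 9 → J; lat ⌊101.5494/10⌋ = 10 → K.
Square: lon ⌊11.4749/2⌋ = 5; lat ⌊1.5494/1⌋ = 1.
Subsquare: lon ⌊1.4749/0.0833333⌋ = 17 → r; lat ⌊0.5494/0.0416667⌋ = 13 → n.

JK51rn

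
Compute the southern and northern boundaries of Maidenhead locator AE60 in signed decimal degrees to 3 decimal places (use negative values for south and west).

-50.000, -49.000

Field A=0, E=4: +0·20° lon, +4·10° lat → SW at lon -180°, lat -50°.
Square 6, 0: +6·2° lon, +0·1° lat → SW at lon -168°, lat -50°.
Cell spans 2° lon × 1° lat.
south -50.000, north -49.000.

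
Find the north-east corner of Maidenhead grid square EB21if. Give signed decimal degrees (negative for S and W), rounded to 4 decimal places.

-78.7500, -95.2500

Field E=4, B=1: +4·20° lon, +1·10° lat → SW at lon -100°, lat -80°.
Square 2, 1: +2·2° lon, +1·1° lat → SW at lon -96°, lat -79°.
Subsquare i=8, f=5: +8·0.0833333° lon, +5·0.0416667° lat → SW at lon -95.3333°, lat -78.7917°.
Cell spans 0.0833333° lon × 0.0416667° lat. NE corner is SW corner plus one full cell.
latitude -78.7500, longitude -95.2500.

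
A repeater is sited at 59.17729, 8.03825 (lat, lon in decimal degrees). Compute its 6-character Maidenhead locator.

Offset from 180°W / 90°S: lon 188.0383°, lat 149.1773°.
Field: 188.0383/20 → 9 → J, 149.1773/10 → 14 → O; chars JO.
Square: 8.0383/2 → 4, 9.1773/1 → 9; chars 49.
Subsquare: 0.0383/0.0833333 → 0 → a, 0.1773/0.0416667 → 4 → e; chars ae.

JO49ae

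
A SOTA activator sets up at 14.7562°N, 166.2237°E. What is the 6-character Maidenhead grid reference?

Add 180° to longitude and 90° to latitude: 346.2237, 104.7562.
Field (20°×10°, letters A–R): 346.2237/20 → 17 → R, 104.7562/10 → 10 → K; chars RK.
Square (2°×1°, digits 0–9): 6.2237/2 → 3, 4.7562/1 → 4; chars 34.
Subsquare (5′×2.5′, letters a–x): 0.2237/0.0833333 → 2 → c, 0.7562/0.0416667 → 18 → s; chars cs.

RK34cs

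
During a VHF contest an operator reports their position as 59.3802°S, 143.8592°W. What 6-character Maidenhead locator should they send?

Offset from 180°W / 90°S: lon 36.1408°, lat 30.6198°.
Field: 36.1408/20 → 1 → B, 30.6198/10 → 3 → D; chars BD.
Square: 16.1408/2 → 8, 0.6198/1 → 0; chars 80.
Subsquare: 0.1408/0.0833333 → 1 → b, 0.6198/0.0416667 → 14 → o; chars bo.

BD80bo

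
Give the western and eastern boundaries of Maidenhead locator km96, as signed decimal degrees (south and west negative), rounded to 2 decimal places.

38.00, 40.00

Field K=10, M=12: +10·20° lon, +12·10° lat → SW at lon 20°, lat 30°.
Square 9, 6: +9·2° lon, +6·1° lat → SW at lon 38°, lat 36°.
Cell spans 2° lon × 1° lat.
west 38.00, east 40.00.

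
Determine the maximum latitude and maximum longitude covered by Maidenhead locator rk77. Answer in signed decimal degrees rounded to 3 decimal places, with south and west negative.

18.000, 176.000

Field R=17, K=10: +17·20° lon, +10·10° lat → SW at lon 160°, lat 10°.
Square 7, 7: +7·2° lon, +7·1° lat → SW at lon 174°, lat 17°.
Cell spans 2° lon × 1° lat. NE corner is SW corner plus one full cell.
latitude 18.000, longitude 176.000.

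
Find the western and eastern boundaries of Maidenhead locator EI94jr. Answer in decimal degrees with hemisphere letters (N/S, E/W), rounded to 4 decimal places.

81.2500° W, 81.1667° W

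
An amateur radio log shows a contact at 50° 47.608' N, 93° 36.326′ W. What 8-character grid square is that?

EO30et70

Add 180° to longitude and 90° to latitude: 86.39457, 140.79347.
Field (20°×10°, letters A–R): 86.39457/20 → 4 → E, 140.79347/10 → 14 → O; chars EO.
Square (2°×1°, digits 0–9): 6.39457/2 → 3, 0.79347/1 → 0; chars 30.
Subsquare (5′×2.5′, letters a–x): 0.39457/0.0833333 → 4 → e, 0.79347/0.0416667 → 19 → t; chars et.
Extended square (30″×15″, digits 0–9): 0.06123/0.00833333 → 7, 0.00180/0.00416667 → 0; chars 70.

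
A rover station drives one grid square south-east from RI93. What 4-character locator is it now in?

Longitude square 9; +1 → 10, wraps to 0, carry into field.
Longitude field R = 17; +1 → 18, wraps to 0 = A, wrapping around the antimeridian.
Latitude square 3; −1 → 2.

AI02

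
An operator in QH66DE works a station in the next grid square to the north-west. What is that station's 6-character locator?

Longitude subsquare d = 3; −1 → 2 = c.
Latitude subsquare e = 4; +1 → 5 = f.

QH66cf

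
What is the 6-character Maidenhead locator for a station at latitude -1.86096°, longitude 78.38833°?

Offset from 180°W / 90°S: lon 258.3883°, lat 88.1390°.
Field: lon ⌊258.3883/20⌋ = 12 → M; lat ⌊88.1390/10⌋ = 8 → I.
Square: lon ⌊18.3883/2⌋ = 9; lat ⌊8.1390/1⌋ = 8.
Subsquare: lon ⌊0.3883/0.0833333⌋ = 4 → e; lat ⌊0.1390/0.0416667⌋ = 3 → d.

MI98ed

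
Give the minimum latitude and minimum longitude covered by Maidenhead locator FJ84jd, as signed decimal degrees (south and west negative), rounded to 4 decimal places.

Field F=5, J=9: +5·20° lon, +9·10° lat → SW at lon -80°, lat 0°.
Square 8, 4: +8·2° lon, +4·1° lat → SW at lon -64°, lat 4°.
Subsquare j=9, d=3: +9·0.0833333° lon, +3·0.0416667° lat → SW at lon -63.25°, lat 4.125°.
latitude 4.1250, longitude -63.2500.

4.1250, -63.2500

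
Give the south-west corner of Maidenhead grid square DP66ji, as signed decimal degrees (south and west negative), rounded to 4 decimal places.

Field D=3, P=15: +3·20° lon, +15·10° lat → SW at lon -120°, lat 60°.
Square 6, 6: +6·2° lon, +6·1° lat → SW at lon -108°, lat 66°.
Subsquare j=9, i=8: +9·0.0833333° lon, +8·0.0416667° lat → SW at lon -107.25°, lat 66.3333°.
latitude 66.3333, longitude -107.2500.

66.3333, -107.2500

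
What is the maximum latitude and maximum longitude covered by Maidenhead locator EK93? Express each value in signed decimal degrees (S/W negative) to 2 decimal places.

Field E=4, K=10: +4·20° lon, +10·10° lat → SW at lon -100°, lat 10°.
Square 9, 3: +9·2° lon, +3·1° lat → SW at lon -82°, lat 13°.
Cell spans 2° lon × 1° lat. NE corner is SW corner plus one full cell.
latitude 14.00, longitude -80.00.

14.00, -80.00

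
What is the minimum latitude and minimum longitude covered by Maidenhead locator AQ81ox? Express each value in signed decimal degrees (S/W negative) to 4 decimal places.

71.9583, -162.8333

Field A=0, Q=16: +0·20° lon, +16·10° lat → SW at lon -180°, lat 70°.
Square 8, 1: +8·2° lon, +1·1° lat → SW at lon -164°, lat 71°.
Subsquare o=14, x=23: +14·0.0833333° lon, +23·0.0416667° lat → SW at lon -162.833°, lat 71.9583°.
latitude 71.9583, longitude -162.8333.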